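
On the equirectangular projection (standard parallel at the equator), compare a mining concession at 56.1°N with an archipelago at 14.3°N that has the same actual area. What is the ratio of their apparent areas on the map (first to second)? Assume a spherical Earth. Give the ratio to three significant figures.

1.74

Plate carrée maps x = Rλ, y = Rφ. The meridian scale is h = 1 and the parallel scale is k = 1/cos φ = sec φ.
Areal scale at 56.1°: h·k = 1.000 × 1.793 = 1.793.
Areal scale at 14.3°: h·k = 1.000 × 1.032 = 1.032.
Ratio = 1.793/1.032 ≈ 1.74.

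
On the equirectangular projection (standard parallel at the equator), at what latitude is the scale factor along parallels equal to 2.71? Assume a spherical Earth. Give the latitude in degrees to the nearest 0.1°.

68.3°

Plate carrée: h = 1, k = sec φ along parallels.
sec φ = 2.71  ⇒  cos φ = 0.3690  ⇒  φ ≈ 68.3°.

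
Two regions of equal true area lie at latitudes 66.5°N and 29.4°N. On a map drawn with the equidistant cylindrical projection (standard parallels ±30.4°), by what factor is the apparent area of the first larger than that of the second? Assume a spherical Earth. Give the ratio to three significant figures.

With standard parallel φ₀ = 30.4°, the equirectangular projection gives x = Rλ cos φ₀, y = Rφ, so h = 1 and k = cos 30.4° / cos φ.
Areal scale at 66.5°: h·k = 1.000 × 2.163 = 2.163.
Areal scale at 29.4°: h·k = 1.000 × 0.9900 = 0.9900.
Ratio = 2.163/0.9900 ≈ 2.18.

2.18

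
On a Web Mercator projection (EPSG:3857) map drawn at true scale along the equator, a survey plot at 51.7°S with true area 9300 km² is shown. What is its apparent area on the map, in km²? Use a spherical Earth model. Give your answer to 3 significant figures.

24200 km²

The Mercator projection is conformal; its linear scale factor is the same in every direction and equals sec φ = 1/cos φ.
Areal scale = k² = sec²φ = 1/cos²(51.7°) = 1/0.6198² = 2.603.
Apparent area = 9300 × 2.603 ≈ 24200 km².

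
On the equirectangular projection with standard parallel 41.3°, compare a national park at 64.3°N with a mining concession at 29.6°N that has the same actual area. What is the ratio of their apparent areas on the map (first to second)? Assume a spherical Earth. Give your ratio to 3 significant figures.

2.01

With standard parallel φ₀ = 41.3°, the equirectangular projection gives x = Rλ cos φ₀, y = Rφ, so h = 1 and k = cos 41.3° / cos φ.
Areal scale at 64.3°: h·k = 1.000 × 1.732 = 1.732.
Areal scale at 29.6°: h·k = 1.000 × 0.8640 = 0.8640.
Ratio = 1.732/0.8640 ≈ 2.01.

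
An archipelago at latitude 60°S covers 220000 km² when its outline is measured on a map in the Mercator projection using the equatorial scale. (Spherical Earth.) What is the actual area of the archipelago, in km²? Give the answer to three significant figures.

55000 km²

For Mercator, h = k = sec φ (a conformal cylindrical projection has a single point scale, 1/cos φ).
Areal scale = k² = sec²φ = 1/cos²(60°) = 1/0.5000² = 4.000.
True area = apparent / (areal scale) = 220000 / 4.000 ≈ 55000 km².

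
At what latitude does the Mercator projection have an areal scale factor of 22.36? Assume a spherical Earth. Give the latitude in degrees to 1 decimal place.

Mercator areal scale is sec²φ.
sec²φ = 22.36  ⇒  cos²φ = 0.04472  ⇒  cos φ = 0.2115.
φ = arccos(0.2115) ≈ 77.8°.

77.8°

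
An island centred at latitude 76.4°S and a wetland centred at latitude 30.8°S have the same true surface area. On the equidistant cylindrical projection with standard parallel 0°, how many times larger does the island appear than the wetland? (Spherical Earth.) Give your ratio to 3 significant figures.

3.65

Plate carrée maps x = Rλ, y = Rφ. The meridian scale is h = 1 and the parallel scale is k = 1/cos φ = sec φ.
Areal scale at 76.4°: h·k = 1.000 × 4.253 = 4.253.
Areal scale at 30.8°: h·k = 1.000 × 1.164 = 1.164.
Ratio = 4.253/1.164 ≈ 3.65.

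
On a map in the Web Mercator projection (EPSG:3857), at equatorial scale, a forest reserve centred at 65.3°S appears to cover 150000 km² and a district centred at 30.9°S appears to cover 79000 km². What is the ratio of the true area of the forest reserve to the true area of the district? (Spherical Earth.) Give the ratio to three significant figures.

0.450

On Mercator the areal scale is sec²φ, so true area = apparent × cos²φ.
True area of forest reserve: 150000 × cos²(65.3°) = 150000 × 0.1746 = 26190 km².
True area of district: 79000 × cos²(30.9°) = 79000 × 0.7363 = 58170 km².
Ratio = 26190 / 58170 ≈ 0.450.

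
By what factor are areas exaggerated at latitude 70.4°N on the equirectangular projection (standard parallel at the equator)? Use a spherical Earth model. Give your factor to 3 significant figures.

In the plate carrée (x = Rλ, y = Rφ), meridians are true-scale (h = 1) and parallels are stretched by k = sec φ.
Areal scale = h·k = 1 × sec φ; at 70.4°, h = 1.000, k = 2.981, so h·k = 2.981.

2.98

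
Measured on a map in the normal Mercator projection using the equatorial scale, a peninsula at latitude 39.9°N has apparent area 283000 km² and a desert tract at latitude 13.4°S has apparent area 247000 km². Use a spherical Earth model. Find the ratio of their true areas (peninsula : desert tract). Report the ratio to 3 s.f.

Since Mercator area scale is 1/cos²φ, the true area equals the apparent area multiplied by cos²φ.
True area of peninsula: 283000 × cos²(39.9°) = 283000 × 0.5885 = 166600 km².
True area of desert tract: 247000 × cos²(13.4°) = 247000 × 0.9463 = 233700 km².
Ratio = 166600 / 233700 ≈ 0.713.

0.713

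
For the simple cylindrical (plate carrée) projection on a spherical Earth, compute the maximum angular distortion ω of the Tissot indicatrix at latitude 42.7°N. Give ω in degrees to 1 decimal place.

17.6°

In the plate carrée (x = Rλ, y = Rφ), meridians are true-scale (h = 1) and parallels are stretched by k = sec φ.
At 42.7°: h = 1.000, k = 1.361; principal scales a = 1.361, b = 1.000.
sin(ω/2) = (a − b)/(a + b) = 0.3607/2.361 = 0.1528, so ω = 2 arcsin(0.1528) ≈ 17.6°.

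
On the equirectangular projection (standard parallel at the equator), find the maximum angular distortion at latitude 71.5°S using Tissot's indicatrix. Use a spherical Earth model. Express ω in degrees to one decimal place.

In the plate carrée (x = Rλ, y = Rφ), meridians are true-scale (h = 1) and parallels are stretched by k = sec φ.
At 71.5°: h = 1.000, k = 3.152; principal scales a = 3.152, b = 1.000.
sin(ω/2) = (a − b)/(a + b) = 2.152/4.152 = 0.5183, so ω = 2 arcsin(0.5183) ≈ 62.4°.

62.4°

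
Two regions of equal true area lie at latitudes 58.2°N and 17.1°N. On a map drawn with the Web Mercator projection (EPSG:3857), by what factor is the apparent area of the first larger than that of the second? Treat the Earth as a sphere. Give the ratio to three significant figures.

Mercator is conformal with k = sec φ, so areal scale = k² = sec²φ.
At 58.2°: sec²(58.2°) = 1/0.5270² = 3.601.
At 17.1°: sec²(17.1°) = 1/0.9558² = 1.095.
Ratio = 3.601/1.095 = cos²(17.1°)/cos²(58.2°) ≈ 3.29.

3.29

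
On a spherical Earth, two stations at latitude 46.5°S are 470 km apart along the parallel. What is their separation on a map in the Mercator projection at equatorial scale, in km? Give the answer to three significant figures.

683 km

The Mercator projection is conformal; its linear scale factor is the same in every direction and equals sec φ = 1/cos φ.
Along the parallel, k = sec 46.5° = 1/0.6884 = 1.453.
Map distance = 470 × 1.453 ≈ 683 km.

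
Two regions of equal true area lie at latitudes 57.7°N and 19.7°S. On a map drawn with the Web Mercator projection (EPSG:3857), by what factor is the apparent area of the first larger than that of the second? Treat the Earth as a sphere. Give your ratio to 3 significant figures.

On Mercator, area is exaggerated by sec²φ = 1/cos²φ.
At 57.7°: sec²(57.7°) = 1/0.5344² = 3.502.
At 19.7°: sec²(19.7°) = 1/0.9415² = 1.128.
Ratio = 3.502/1.128 = cos²(19.7°)/cos²(57.7°) ≈ 3.10.

3.10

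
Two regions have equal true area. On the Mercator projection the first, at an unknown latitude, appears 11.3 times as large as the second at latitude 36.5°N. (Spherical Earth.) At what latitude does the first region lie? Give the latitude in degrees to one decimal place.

76.2°

For equal true areas on Mercator, apparent areas scale as sec²φ, so the ratio is cos²φ₂ / cos²φ₁.
cos²φ₂ / cos²φ₁ = 11.3  ⇒  cos φ₁ = cos 36.5° / √11.3 = 0.8039/3.362 = 0.2391.
φ₁ = arccos(0.2391) ≈ 76.2°.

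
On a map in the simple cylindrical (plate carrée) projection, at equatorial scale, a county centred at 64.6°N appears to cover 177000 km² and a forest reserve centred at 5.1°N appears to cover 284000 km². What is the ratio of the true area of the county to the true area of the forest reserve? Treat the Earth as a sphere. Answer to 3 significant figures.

Plate carrée has h = 1 and k = sec φ, giving areal scale sec φ; true area = (apparent area) · cos φ.
True area of county: 177000 × cos(64.6°) = 177000 × 0.4289 = 75920 km².
True area of forest reserve: 284000 × cos(5.1°) = 284000 × 0.9960 = 282900 km².
Ratio = 75920 / 282900 ≈ 0.268.

0.268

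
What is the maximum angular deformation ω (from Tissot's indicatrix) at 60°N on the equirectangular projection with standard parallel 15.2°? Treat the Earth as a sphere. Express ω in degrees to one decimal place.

37.0°

The equidistant cylindrical projection with φ₀ = 15.2° has h = 1 (meridians true) and k = cos φ₀ / cos φ along parallels.
At 60°: h = 1.000, k = 1.930; principal scales a = 1.930, b = 1.000.
sin(ω/2) = (a − b)/(a + b) = 0.9300/2.930 = 0.3174, so ω = 2 arcsin(0.3174) ≈ 37.0°.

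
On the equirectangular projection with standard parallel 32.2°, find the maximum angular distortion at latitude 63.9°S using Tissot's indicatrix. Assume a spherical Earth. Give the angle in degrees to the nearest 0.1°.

In the equirectangular projection with standard parallel φ₀ = 32.2° (x = Rλ cos φ₀, y = Rφ), meridians are true-scale (h = 1) and the parallel scale is k = cos φ₀ / cos φ.
At 63.9°: h = 1.000, k = 1.923; principal scales a = 1.923, b = 1.000.
sin(ω/2) = (a − b)/(a + b) = 0.9234/2.923 = 0.3159, so ω = 2 arcsin(0.3159) ≈ 36.8°.

36.8°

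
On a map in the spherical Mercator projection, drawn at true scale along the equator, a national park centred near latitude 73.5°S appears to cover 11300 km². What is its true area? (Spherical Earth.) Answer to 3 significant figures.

912 km²

For Mercator, h = k = sec φ (a conformal cylindrical projection has a single point scale, 1/cos φ).
Areal scale = k² = sec²φ = 1/cos²(73.5°) = 1/0.2840² = 12.40.
True area = apparent / (areal scale) = 11300 / 12.40 ≈ 912 km².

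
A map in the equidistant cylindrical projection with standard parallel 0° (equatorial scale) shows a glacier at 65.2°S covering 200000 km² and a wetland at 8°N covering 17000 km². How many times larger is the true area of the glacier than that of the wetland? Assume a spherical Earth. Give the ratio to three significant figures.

On the plate carrée, areal scale = h·k = 1 × sec φ, so true area = apparent × cos φ.
True area of glacier: 200000 × cos(65.2°) = 200000 × 0.4195 = 83890 km².
True area of wetland: 17000 × cos(8°) = 17000 × 0.9903 = 16830 km².
Ratio = 83890 / 16830 ≈ 4.98.

4.98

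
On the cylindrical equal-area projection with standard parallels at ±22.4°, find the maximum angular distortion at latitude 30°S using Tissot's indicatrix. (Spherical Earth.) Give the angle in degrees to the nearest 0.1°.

A cylindrical equal-area projection with standard parallel φ₀ has meridian scale h = cos φ / cos φ₀ and parallel scale k = cos φ₀ / cos φ (so areas are preserved, h·k = 1).
At 30°: h = 0.9367, k = 1.068; principal scales a = 1.068, b = 0.9367.
sin(ω/2) = (a − b)/(a + b) = 0.1309/2.004 = 0.06530, so ω = 2 arcsin(0.06530) ≈ 7.5°.

7.5°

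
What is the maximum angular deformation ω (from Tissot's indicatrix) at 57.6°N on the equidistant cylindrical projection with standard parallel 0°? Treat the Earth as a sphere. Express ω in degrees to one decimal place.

35.2°

In the plate carrée (x = Rλ, y = Rφ), meridians are true-scale (h = 1) and parallels are stretched by k = sec φ.
At 57.6°: h = 1.000, k = 1.866; principal scales a = 1.866, b = 1.000.
sin(ω/2) = (a − b)/(a + b) = 0.8663/2.866 = 0.3022, so ω = 2 arcsin(0.3022) ≈ 35.2°.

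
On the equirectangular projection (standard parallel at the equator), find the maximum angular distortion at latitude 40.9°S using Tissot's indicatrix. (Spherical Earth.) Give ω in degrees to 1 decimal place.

16.0°

Plate carrée maps x = Rλ, y = Rφ. The meridian scale is h = 1 and the parallel scale is k = 1/cos φ = sec φ.
At 40.9°: h = 1.000, k = 1.323; principal scales a = 1.323, b = 1.000.
sin(ω/2) = (a − b)/(a + b) = 0.3230/2.323 = 0.1390, so ω = 2 arcsin(0.1390) ≈ 16.0°.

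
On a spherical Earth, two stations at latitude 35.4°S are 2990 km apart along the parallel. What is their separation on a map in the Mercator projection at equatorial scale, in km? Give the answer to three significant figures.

3670 km

For Mercator, h = k = sec φ (a conformal cylindrical projection has a single point scale, 1/cos φ).
Along the parallel, k = sec 35.4° = 1/0.8151 = 1.227.
Map distance = 2990 × 1.227 ≈ 3670 km.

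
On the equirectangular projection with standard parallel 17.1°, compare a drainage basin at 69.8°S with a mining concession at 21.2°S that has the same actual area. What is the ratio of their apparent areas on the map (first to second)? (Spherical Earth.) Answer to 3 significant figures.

The equidistant cylindrical projection with φ₀ = 17.1° has h = 1 (meridians true) and k = cos φ₀ / cos φ along parallels.
Areal scale at 69.8°: h·k = 1.000 × 2.768 = 2.768.
Areal scale at 21.2°: h·k = 1.000 × 1.025 = 1.025.
Ratio = 2.768/1.025 ≈ 2.70.

2.70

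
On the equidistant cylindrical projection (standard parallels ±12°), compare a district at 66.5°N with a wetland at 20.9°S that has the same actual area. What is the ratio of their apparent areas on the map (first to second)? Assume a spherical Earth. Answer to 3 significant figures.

The equidistant cylindrical projection with φ₀ = 12° has h = 1 (meridians true) and k = cos φ₀ / cos φ along parallels.
Areal scale at 66.5°: h·k = 1.000 × 2.453 = 2.453.
Areal scale at 20.9°: h·k = 1.000 × 1.047 = 1.047.
Ratio = 2.453/1.047 ≈ 2.34.

2.34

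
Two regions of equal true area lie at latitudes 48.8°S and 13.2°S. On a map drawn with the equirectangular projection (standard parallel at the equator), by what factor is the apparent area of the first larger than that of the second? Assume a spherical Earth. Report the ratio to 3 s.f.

1.48

For the equirectangular projection with φ₀ = 0 (plate carrée), h = 1 along meridians and k = sec φ along parallels.
Areal scale at 48.8°: h·k = 1.000 × 1.518 = 1.518.
Areal scale at 13.2°: h·k = 1.000 × 1.027 = 1.027.
Ratio = 1.518/1.027 ≈ 1.48.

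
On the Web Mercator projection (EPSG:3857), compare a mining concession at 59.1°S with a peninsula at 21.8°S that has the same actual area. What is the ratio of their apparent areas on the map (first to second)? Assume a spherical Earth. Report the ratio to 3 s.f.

3.27

Mercator areal scale is sec²φ.
At 59.1°: sec²(59.1°) = 1/0.5135² = 3.792.
At 21.8°: sec²(21.8°) = 1/0.9285² = 1.160.
Ratio = 3.792/1.160 = cos²(21.8°)/cos²(59.1°) ≈ 3.27.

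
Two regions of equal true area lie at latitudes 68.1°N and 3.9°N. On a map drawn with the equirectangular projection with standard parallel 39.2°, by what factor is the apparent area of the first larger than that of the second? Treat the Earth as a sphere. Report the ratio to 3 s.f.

With standard parallel φ₀ = 39.2°, the equirectangular projection gives x = Rλ cos φ₀, y = Rφ, so h = 1 and k = cos 39.2° / cos φ.
Areal scale at 68.1°: h·k = 1.000 × 2.078 = 2.078.
Areal scale at 3.9°: h·k = 1.000 × 0.7767 = 0.7767.
Ratio = 2.078/0.7767 ≈ 2.67.

2.67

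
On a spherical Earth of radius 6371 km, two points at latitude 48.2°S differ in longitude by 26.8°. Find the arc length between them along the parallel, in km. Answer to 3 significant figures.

Arc length along a parallel = R cos φ · Δλ (with Δλ in radians).
= 6371 × cos 48.2° × (26.8° × π/180) = 6371 × 0.6665 × 0.4677 ≈ 1990 km.

1990 km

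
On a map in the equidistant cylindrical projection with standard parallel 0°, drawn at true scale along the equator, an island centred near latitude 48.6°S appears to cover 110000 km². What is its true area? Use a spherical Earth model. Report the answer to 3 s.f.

Plate carrée maps x = Rλ, y = Rφ. The meridian scale is h = 1 and the parallel scale is k = 1/cos φ = sec φ.
Areal scale = h·k = 1 × sec φ; at 48.6°, h = 1.000, k = 1.512, so h·k = 1.512.
True area = apparent / (areal scale) = 110000 / 1.512 ≈ 72700 km².

72700 km²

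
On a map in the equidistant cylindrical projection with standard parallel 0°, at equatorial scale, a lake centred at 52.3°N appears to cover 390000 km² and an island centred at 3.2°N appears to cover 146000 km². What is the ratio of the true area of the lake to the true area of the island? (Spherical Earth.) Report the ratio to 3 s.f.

Plate carrée has h = 1 and k = sec φ, giving areal scale sec φ; true area = (apparent area) · cos φ.
True area of lake: 390000 × cos(52.3°) = 390000 × 0.6115 = 238500 km².
True area of island: 146000 × cos(3.2°) = 146000 × 0.9984 = 145800 km².
Ratio = 238500 / 145800 ≈ 1.64.

1.64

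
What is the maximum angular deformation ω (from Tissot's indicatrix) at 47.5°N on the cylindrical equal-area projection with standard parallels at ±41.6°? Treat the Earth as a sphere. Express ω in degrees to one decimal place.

11.6°

For cylindrical equal-area with standard parallel φ₀, h = cos φ / cos φ₀ and k = cos φ₀ / cos φ, so h·k = 1.
At 47.5°: h = 0.9034, k = 1.107; principal scales a = 1.107, b = 0.9034.
sin(ω/2) = (a − b)/(a + b) = 0.2034/2.010 = 0.1012, so ω = 2 arcsin(0.1012) ≈ 11.6°.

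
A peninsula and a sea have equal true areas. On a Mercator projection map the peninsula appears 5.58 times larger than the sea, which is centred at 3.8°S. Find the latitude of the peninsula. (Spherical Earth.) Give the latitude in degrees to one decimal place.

Mercator areal scale is sec²φ, so apparent-area ratio = sec²φ₁ / sec²φ₂ = cos²φ₂ / cos²φ₁.
cos²φ₂ / cos²φ₁ = 5.58  ⇒  cos φ₁ = cos 3.8° / √5.58 = 0.9978/2.362 = 0.4224.
φ₁ = arccos(0.4224) ≈ 65.0°.

65.0°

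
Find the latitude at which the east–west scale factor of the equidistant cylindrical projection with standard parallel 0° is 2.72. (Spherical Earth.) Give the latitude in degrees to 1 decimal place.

Plate carrée: h = 1, k = sec φ along parallels.
sec φ = 2.72  ⇒  cos φ = 0.3676  ⇒  φ ≈ 68.4°.

68.4°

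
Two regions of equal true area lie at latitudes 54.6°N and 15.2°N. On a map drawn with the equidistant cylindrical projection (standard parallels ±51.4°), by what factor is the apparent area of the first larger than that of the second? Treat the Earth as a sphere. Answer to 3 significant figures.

In the equirectangular projection with standard parallel φ₀ = 51.4° (x = Rλ cos φ₀, y = Rφ), meridians are true-scale (h = 1) and the parallel scale is k = cos φ₀ / cos φ.
Areal scale at 54.6°: h·k = 1.000 × 1.077 = 1.077.
Areal scale at 15.2°: h·k = 1.000 × 0.6465 = 0.6465.
Ratio = 1.077/0.6465 ≈ 1.67.

1.67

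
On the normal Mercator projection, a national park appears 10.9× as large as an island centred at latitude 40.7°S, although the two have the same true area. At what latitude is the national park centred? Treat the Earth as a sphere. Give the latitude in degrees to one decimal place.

On Mercator, (apparent₁)/(apparent₂) = sec²φ₁ / sec²φ₂ when true areas are equal.
cos²φ₂ / cos²φ₁ = 10.9  ⇒  cos φ₁ = cos 40.7° / √10.9 = 0.7581/3.302 = 0.2296.
φ₁ = arccos(0.2296) ≈ 76.7°.

76.7°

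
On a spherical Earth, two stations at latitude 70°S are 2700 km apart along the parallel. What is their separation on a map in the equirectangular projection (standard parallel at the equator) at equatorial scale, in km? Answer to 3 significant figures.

7890 km

Plate carrée maps x = Rλ, y = Rφ. The meridian scale is h = 1 and the parallel scale is k = 1/cos φ = sec φ.
Along the parallel, k = sec 70° = 1/0.3420 = 2.924.
Map distance = 2700 × 2.924 ≈ 7890 km.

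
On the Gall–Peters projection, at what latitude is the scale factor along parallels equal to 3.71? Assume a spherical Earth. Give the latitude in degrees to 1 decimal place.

79.0°

The Gall–Peters projection is cylindrical equal-area with φ₀ = 45°. Cylindrical equal-area (φ₀ = 45°): h = cos φ / cos 45° along meridians, k = cos 45° / cos φ along parallels; h·k = 1.
k = cos φ₀ / cos φ = 3.71  ⇒  cos φ = cos 45° / 3.71 = 0.1906.
φ = arccos(0.1906) ≈ 79.0°.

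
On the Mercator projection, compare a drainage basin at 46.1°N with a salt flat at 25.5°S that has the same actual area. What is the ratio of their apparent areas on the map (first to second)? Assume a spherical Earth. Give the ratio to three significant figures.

On Mercator, area is exaggerated by sec²φ = 1/cos²φ.
At 46.1°: sec²(46.1°) = 1/0.6934² = 2.080.
At 25.5°: sec²(25.5°) = 1/0.9026² = 1.228.
Ratio = 2.080/1.228 = cos²(25.5°)/cos²(46.1°) ≈ 1.69.

1.69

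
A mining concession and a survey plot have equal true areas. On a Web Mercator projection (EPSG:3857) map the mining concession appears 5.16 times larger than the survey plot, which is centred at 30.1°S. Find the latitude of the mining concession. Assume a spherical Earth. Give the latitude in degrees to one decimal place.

For equal true areas on Mercator, apparent areas scale as sec²φ, so the ratio is cos²φ₂ / cos²φ₁.
cos²φ₂ / cos²φ₁ = 5.16  ⇒  cos φ₁ = cos 30.1° / √5.16 = 0.8652/2.272 = 0.3809.
φ₁ = arccos(0.3809) ≈ 67.6°.

67.6°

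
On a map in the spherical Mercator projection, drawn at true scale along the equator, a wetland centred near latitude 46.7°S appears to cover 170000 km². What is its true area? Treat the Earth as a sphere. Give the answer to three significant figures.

Mercator is conformal, so the point scale is isotropic: h = k = sec φ = 1/cos φ.
Areal scale = k² = sec²φ = 1/cos²(46.7°) = 1/0.6858² = 2.126.
True area = apparent / (areal scale) = 170000 / 2.126 ≈ 80000 km².

80000 km²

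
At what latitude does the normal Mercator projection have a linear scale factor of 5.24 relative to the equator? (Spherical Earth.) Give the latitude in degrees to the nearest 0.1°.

Mercator scale is k = sec φ = 1/cos φ.
1/cos φ = 5.24  ⇒  cos φ = 0.1908  ⇒  φ = arccos(0.1908) ≈ 79.0°.

79.0°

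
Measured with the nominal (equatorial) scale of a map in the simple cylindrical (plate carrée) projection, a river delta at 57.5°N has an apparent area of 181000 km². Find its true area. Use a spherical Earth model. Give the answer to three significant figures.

For the equirectangular projection with φ₀ = 0 (plate carrée), h = 1 along meridians and k = sec φ along parallels.
Areal scale = h·k = 1 × sec φ; at 57.5°, h = 1.000, k = 1.861, so h·k = 1.861.
True area = apparent / (areal scale) = 181000 / 1.861 ≈ 97300 km².

97300 km²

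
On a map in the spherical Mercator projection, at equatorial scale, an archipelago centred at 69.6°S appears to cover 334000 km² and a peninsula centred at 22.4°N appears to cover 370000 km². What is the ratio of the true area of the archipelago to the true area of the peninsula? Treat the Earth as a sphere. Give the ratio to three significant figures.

Mercator's areal exaggeration is sec²φ; hence true area = (apparent area) · cos²φ.
True area of archipelago: 334000 × cos²(69.6°) = 334000 × 0.1215 = 40580 km².
True area of peninsula: 370000 × cos²(22.4°) = 370000 × 0.8548 = 316300 km².
Ratio = 40580 / 316300 ≈ 0.128.

0.128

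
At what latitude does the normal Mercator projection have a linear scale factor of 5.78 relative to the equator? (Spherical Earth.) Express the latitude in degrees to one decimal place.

80.0°

Mercator scale is k = sec φ = 1/cos φ.
1/cos φ = 5.78  ⇒  cos φ = 0.1730  ⇒  φ = arccos(0.1730) ≈ 80.0°.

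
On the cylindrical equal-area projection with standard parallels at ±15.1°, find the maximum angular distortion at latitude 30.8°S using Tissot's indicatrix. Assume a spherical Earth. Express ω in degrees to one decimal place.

Cylindrical equal-area (φ₀ = 15.1°): h = cos φ / cos 15.1° along meridians, k = cos 15.1° / cos φ along parallels; h·k = 1.
At 30.8°: h = 0.8897, k = 1.124; principal scales a = 1.124, b = 0.8897.
sin(ω/2) = (a − b)/(a + b) = 0.2343/2.014 = 0.1164, so ω = 2 arcsin(0.1164) ≈ 13.4°.

13.4°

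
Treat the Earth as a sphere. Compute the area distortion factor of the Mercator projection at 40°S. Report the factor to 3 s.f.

The Mercator projection is conformal; its linear scale factor is the same in every direction and equals sec φ = 1/cos φ.
Areal scale = k² = sec²φ = 1/cos²(40°) = 1/0.7660² = 1.704.

1.70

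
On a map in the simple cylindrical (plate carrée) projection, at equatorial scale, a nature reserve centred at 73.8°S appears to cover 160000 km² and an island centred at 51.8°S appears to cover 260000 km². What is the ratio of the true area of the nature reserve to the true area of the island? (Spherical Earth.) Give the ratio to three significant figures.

On the plate carrée, areal scale = h·k = 1 × sec φ, so true area = apparent × cos φ.
True area of nature reserve: 160000 × cos(73.8°) = 160000 × 0.2790 = 44640 km².
True area of island: 260000 × cos(51.8°) = 260000 × 0.6184 = 160800 km².
Ratio = 44640 / 160800 ≈ 0.278.

0.278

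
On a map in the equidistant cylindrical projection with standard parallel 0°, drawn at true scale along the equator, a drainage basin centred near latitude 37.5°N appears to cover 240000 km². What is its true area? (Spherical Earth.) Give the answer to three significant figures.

Plate carrée maps x = Rλ, y = Rφ. The meridian scale is h = 1 and the parallel scale is k = 1/cos φ = sec φ.
Areal scale = h·k = 1 × sec φ; at 37.5°, h = 1.000, k = 1.260, so h·k = 1.260.
True area = apparent / (areal scale) = 240000 / 1.260 ≈ 190000 km².

190000 km²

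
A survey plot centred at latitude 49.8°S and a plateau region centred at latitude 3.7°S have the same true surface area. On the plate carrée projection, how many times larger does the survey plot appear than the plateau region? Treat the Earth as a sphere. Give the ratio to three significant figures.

1.55

Plate carrée maps x = Rλ, y = Rφ. The meridian scale is h = 1 and the parallel scale is k = 1/cos φ = sec φ.
Areal scale at 49.8°: h·k = 1.000 × 1.549 = 1.549.
Areal scale at 3.7°: h·k = 1.000 × 1.002 = 1.002.
Ratio = 1.549/1.002 ≈ 1.55.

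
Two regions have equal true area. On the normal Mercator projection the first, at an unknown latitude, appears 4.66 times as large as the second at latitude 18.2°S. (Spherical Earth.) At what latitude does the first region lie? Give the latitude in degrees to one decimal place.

63.9°

On Mercator, (apparent₁)/(apparent₂) = sec²φ₁ / sec²φ₂ when true areas are equal.
cos²φ₂ / cos²φ₁ = 4.66  ⇒  cos φ₁ = cos 18.2° / √4.66 = 0.9500/2.159 = 0.4401.
φ₁ = arccos(0.4401) ≈ 63.9°.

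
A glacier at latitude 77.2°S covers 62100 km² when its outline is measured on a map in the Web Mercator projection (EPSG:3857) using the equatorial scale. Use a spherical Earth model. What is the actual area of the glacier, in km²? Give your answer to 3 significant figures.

3050 km²

For Mercator, h = k = sec φ (a conformal cylindrical projection has a single point scale, 1/cos φ).
Areal scale = k² = sec²φ = 1/cos²(77.2°) = 1/0.2215² = 20.37.
True area = apparent / (areal scale) = 62100 / 20.37 ≈ 3050 km².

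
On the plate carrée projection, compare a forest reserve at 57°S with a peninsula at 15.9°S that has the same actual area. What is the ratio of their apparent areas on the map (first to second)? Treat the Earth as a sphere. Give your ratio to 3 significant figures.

For the equirectangular projection with φ₀ = 0 (plate carrée), h = 1 along meridians and k = sec φ along parallels.
Areal scale at 57°: h·k = 1.000 × 1.836 = 1.836.
Areal scale at 15.9°: h·k = 1.000 × 1.040 = 1.040.
Ratio = 1.836/1.040 ≈ 1.77.

1.77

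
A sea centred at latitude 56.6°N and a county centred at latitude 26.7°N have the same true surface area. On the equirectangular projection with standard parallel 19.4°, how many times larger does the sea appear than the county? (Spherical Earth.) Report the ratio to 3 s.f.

With standard parallel φ₀ = 19.4°, the equirectangular projection gives x = Rλ cos φ₀, y = Rφ, so h = 1 and k = cos 19.4° / cos φ.
Areal scale at 56.6°: h·k = 1.000 × 1.713 = 1.713.
Areal scale at 26.7°: h·k = 1.000 × 1.056 = 1.056.
Ratio = 1.713/1.056 ≈ 1.62.

1.62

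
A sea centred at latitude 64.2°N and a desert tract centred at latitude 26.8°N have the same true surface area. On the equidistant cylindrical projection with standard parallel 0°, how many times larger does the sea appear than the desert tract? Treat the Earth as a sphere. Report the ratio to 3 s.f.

2.05

In the plate carrée (x = Rλ, y = Rφ), meridians are true-scale (h = 1) and parallels are stretched by k = sec φ.
Areal scale at 64.2°: h·k = 1.000 × 2.298 = 2.298.
Areal scale at 26.8°: h·k = 1.000 × 1.120 = 1.120.
Ratio = 2.298/1.120 ≈ 2.05.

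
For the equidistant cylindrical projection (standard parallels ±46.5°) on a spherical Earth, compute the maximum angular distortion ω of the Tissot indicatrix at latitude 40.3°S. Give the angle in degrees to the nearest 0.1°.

5.9°

In the equirectangular projection with standard parallel φ₀ = 46.5° (x = Rλ cos φ₀, y = Rφ), meridians are true-scale (h = 1) and the parallel scale is k = cos φ₀ / cos φ.
At 40.3°: h = 1.000, k = 0.9026; principal scales a = 1.000, b = 0.9026.
sin(ω/2) = (a − b)/(a + b) = 0.09744/1.903 = 0.05121, so ω = 2 arcsin(0.05121) ≈ 5.9°.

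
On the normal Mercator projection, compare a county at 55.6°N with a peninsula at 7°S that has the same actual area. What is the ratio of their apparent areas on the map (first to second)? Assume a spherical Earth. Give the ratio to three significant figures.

3.09

Mercator areal scale is sec²φ.
At 55.6°: sec²(55.6°) = 1/0.5650² = 3.133.
At 7°: sec²(7°) = 1/0.9925² = 1.015.
Ratio = 3.133/1.015 = cos²(7°)/cos²(55.6°) ≈ 3.09.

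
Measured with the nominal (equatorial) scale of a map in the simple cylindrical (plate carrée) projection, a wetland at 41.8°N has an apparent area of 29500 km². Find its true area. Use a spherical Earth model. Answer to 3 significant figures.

22000 km²

For the equirectangular projection with φ₀ = 0 (plate carrée), h = 1 along meridians and k = sec φ along parallels.
Areal scale = h·k = 1 × sec φ; at 41.8°, h = 1.000, k = 1.341, so h·k = 1.341.
True area = apparent / (areal scale) = 29500 / 1.341 ≈ 22000 km².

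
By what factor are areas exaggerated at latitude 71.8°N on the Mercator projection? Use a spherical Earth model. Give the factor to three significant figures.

The Mercator projection is conformal; its linear scale factor is the same in every direction and equals sec φ = 1/cos φ.
Areal scale = k² = sec²φ = 1/cos²(71.8°) = 1/0.3123² = 10.25.

10.3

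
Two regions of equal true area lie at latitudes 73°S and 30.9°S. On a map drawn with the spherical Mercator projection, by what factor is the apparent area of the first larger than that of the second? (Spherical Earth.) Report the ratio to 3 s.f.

8.61

On Mercator, area is exaggerated by sec²φ = 1/cos²φ.
At 73°: sec²(73°) = 1/0.2924² = 11.70.
At 30.9°: sec²(30.9°) = 1/0.8581² = 1.358.
Ratio = 11.70/1.358 = cos²(30.9°)/cos²(73°) ≈ 8.61.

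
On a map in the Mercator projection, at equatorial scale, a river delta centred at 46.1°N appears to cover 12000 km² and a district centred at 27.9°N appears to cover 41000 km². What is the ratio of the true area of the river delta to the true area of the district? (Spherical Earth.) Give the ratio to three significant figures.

On Mercator the areal scale is sec²φ, so true area = apparent × cos²φ.
True area of river delta: 12000 × cos²(46.1°) = 12000 × 0.4808 = 5770 km².
True area of district: 41000 × cos²(27.9°) = 41000 × 0.7810 = 32020 km².
Ratio = 5770 / 32020 ≈ 0.180.

0.180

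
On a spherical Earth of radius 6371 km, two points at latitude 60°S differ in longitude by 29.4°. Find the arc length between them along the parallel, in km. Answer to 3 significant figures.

1630 km

Arc length along a parallel = R cos φ · Δλ (with Δλ in radians).
= 6371 × cos 60° × (29.4° × π/180) = 6371 × 0.5000 × 0.5131 ≈ 1630 km.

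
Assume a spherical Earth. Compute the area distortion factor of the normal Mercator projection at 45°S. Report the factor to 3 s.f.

Mercator is conformal, so the point scale is isotropic: h = k = sec φ = 1/cos φ.
Areal scale = k² = sec²φ = 1/cos²(45°) = 1/0.7071² = 2.000.

2.00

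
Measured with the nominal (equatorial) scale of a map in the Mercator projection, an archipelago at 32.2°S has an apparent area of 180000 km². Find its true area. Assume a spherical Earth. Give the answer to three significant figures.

129000 km²

The Mercator projection is conformal; its linear scale factor is the same in every direction and equals sec φ = 1/cos φ.
Areal scale = k² = sec²φ = 1/cos²(32.2°) = 1/0.8462² = 1.397.
True area = apparent / (areal scale) = 180000 / 1.397 ≈ 129000 km².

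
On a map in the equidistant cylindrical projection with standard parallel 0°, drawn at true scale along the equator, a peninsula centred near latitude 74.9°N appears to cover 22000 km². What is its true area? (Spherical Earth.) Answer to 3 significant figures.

5730 km²

In the plate carrée (x = Rλ, y = Rφ), meridians are true-scale (h = 1) and parallels are stretched by k = sec φ.
Areal scale = h·k = 1 × sec φ; at 74.9°, h = 1.000, k = 3.839, so h·k = 3.839.
True area = apparent / (areal scale) = 22000 / 3.839 ≈ 5730 km².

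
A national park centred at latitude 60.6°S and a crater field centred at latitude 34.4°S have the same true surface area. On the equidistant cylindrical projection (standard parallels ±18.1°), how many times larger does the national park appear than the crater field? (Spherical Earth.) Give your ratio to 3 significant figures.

With standard parallel φ₀ = 18.1°, the equirectangular projection gives x = Rλ cos φ₀, y = Rφ, so h = 1 and k = cos 18.1° / cos φ.
Areal scale at 60.6°: h·k = 1.000 × 1.936 = 1.936.
Areal scale at 34.4°: h·k = 1.000 × 1.152 = 1.152.
Ratio = 1.936/1.152 ≈ 1.68.

1.68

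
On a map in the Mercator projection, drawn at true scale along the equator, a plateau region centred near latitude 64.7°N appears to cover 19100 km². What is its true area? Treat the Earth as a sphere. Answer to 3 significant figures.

3490 km²

Mercator is conformal, so the point scale is isotropic: h = k = sec φ = 1/cos φ.
Areal scale = k² = sec²φ = 1/cos²(64.7°) = 1/0.4274² = 5.475.
True area = apparent / (areal scale) = 19100 / 5.475 ≈ 3490 km².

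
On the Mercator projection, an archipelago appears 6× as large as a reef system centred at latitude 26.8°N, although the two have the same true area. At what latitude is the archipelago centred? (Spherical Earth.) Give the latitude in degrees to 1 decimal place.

Mercator areal scale is sec²φ, so apparent-area ratio = sec²φ₁ / sec²φ₂ = cos²φ₂ / cos²φ₁.
cos²φ₂ / cos²φ₁ = 6  ⇒  cos φ₁ = cos 26.8° / √6 = 0.8926/2.449 = 0.3644.
φ₁ = arccos(0.3644) ≈ 68.6°.

68.6°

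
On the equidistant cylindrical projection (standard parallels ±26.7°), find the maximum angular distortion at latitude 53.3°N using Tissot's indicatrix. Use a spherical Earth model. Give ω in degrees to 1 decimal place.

In the equirectangular projection with standard parallel φ₀ = 26.7° (x = Rλ cos φ₀, y = Rφ), meridians are true-scale (h = 1) and the parallel scale is k = cos φ₀ / cos φ.
At 53.3°: h = 1.000, k = 1.495; principal scales a = 1.495, b = 1.000.
sin(ω/2) = (a − b)/(a + b) = 0.4949/2.495 = 0.1984, so ω = 2 arcsin(0.1984) ≈ 22.9°.

22.9°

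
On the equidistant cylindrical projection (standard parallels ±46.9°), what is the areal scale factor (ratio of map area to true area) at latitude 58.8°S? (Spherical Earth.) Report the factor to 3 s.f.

With standard parallel φ₀ = 46.9°, the equirectangular projection gives x = Rλ cos φ₀, y = Rφ, so h = 1 and k = cos 46.9° / cos φ.
Areal scale = h·k = 1 × cos φ₀ / cos φ; at 58.8°, h = 1.000, k = 1.319, so h·k = 1.319.

1.32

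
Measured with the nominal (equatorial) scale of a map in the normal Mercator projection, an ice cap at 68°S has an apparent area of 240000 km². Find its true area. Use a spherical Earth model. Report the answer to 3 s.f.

For Mercator, h = k = sec φ (a conformal cylindrical projection has a single point scale, 1/cos φ).
Areal scale = k² = sec²φ = 1/cos²(68°) = 1/0.3746² = 7.126.
True area = apparent / (areal scale) = 240000 / 7.126 ≈ 33700 km².

33700 km²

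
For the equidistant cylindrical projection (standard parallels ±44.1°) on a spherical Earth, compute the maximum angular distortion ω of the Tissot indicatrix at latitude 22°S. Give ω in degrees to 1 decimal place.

In the equirectangular projection with standard parallel φ₀ = 44.1° (x = Rλ cos φ₀, y = Rφ), meridians are true-scale (h = 1) and the parallel scale is k = cos φ₀ / cos φ.
At 22°: h = 1.000, k = 0.7745; principal scales a = 1.000, b = 0.7745.
sin(ω/2) = (a − b)/(a + b) = 0.2255/1.775 = 0.1271, so ω = 2 arcsin(0.1271) ≈ 14.6°.

14.6°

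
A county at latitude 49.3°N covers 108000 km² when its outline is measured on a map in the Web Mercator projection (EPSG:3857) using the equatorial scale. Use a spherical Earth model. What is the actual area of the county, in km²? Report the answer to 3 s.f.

45900 km²

For Mercator, h = k = sec φ (a conformal cylindrical projection has a single point scale, 1/cos φ).
Areal scale = k² = sec²φ = 1/cos²(49.3°) = 1/0.6521² = 2.352.
True area = apparent / (areal scale) = 108000 / 2.352 ≈ 45900 km².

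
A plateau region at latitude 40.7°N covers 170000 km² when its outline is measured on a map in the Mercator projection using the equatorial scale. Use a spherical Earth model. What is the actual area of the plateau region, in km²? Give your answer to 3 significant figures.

For Mercator, h = k = sec φ (a conformal cylindrical projection has a single point scale, 1/cos φ).
Areal scale = k² = sec²φ = 1/cos²(40.7°) = 1/0.7581² = 1.740.
True area = apparent / (areal scale) = 170000 / 1.740 ≈ 97700 km².

97700 km²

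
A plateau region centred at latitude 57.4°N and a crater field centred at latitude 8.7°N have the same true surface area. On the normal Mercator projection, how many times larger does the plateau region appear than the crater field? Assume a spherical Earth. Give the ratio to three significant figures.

On Mercator, area is exaggerated by sec²φ = 1/cos²φ.
At 57.4°: sec²(57.4°) = 1/0.5388² = 3.445.
At 8.7°: sec²(8.7°) = 1/0.9885² = 1.023.
Ratio = 3.445/1.023 = cos²(8.7°)/cos²(57.4°) ≈ 3.37.

3.37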